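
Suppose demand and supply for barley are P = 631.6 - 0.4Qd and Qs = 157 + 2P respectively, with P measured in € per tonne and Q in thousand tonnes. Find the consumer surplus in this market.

Solving each curve for Q: Qd = 1579 - 2.5P.
Equating demand and supply, 1579 - 2.5P = 157 + 2P gives 4.5P = 1422, so P* = 316.
Substitute back: Q* = 1579 - 2.5(316) = 789.
Demand choke price (Qd = 0): P = 1579/2.5 = 631.6. Consumer surplus = ½ × (631.6 - 316) × 789 = 124504.2.

Consumer surplus = 124504.2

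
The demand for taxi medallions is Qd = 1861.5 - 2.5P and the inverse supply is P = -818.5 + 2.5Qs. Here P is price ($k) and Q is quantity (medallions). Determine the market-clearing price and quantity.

Inverting to quantity form: Qs = 327.4 + 0.4P.
Equating demand and supply, 1861.5 - 2.5P = 327.4 + 0.4P gives 2.9P = 1534.1, so P* = 529.
Plugging P* into demand: Q* = 1861.5 - 2.5(529) = 539.

P* = 529, Q* = 539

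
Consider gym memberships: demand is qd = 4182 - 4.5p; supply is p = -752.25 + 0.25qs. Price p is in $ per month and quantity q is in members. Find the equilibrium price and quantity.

p* = 138, q* = 3561

In direct form, qs = 3009 + 4p.
The market clears where 4182 - 4.5p = 3009 + 4p. Rearranging, 8.5p = 1173, hence p* = 138.
Substitute back: q* = 4182 - 4.5(138) = 3561.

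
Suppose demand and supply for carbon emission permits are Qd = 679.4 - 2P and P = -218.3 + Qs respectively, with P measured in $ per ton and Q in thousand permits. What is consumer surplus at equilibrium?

Consumer surplus = 34596

Rewriting in direct form: Qs = 218.3 + P.
Set Qd = Qs: 679.4 - 2P = 218.3 + P, so 461.1 = 3P and P* = 153.7.
Then Q* = 679.4 - 2(153.7) = 372.
Demand choke price (Qd = 0): P = 679.4/2 = 339.7. Consumer surplus = ½ × (339.7 - 153.7) × 372 = 34596.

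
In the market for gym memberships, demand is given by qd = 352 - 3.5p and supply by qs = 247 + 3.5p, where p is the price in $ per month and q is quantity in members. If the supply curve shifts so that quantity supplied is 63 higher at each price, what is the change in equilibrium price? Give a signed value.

Δp = -9

Equating demand and supply, 352 - 3.5p = 247 + 3.5p gives 7p = 105, so p* = 15.
Then q* = 352 - 3.5(15) = 299.5.
After the shift, supply is qs = 310 + 3.5p.
New equilibrium: 42 = 7p, so p = 6 and q = 331.
Δp = 6 - 15 = -9.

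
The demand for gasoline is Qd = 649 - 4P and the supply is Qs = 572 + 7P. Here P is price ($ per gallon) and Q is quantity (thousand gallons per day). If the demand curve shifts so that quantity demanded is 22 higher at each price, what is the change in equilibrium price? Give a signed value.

ΔP = 2

The market clears where 649 - 4P = 572 + 7P. Rearranging, 11P = 77, hence P* = 7.
Substitute back: Q* = 649 - 4(7) = 621.
After the shift, demand is Qd = 671 - 4P.
New equilibrium: 99 = 11P, so P = 9 and Q = 635.
ΔP = 9 - 7 = 2.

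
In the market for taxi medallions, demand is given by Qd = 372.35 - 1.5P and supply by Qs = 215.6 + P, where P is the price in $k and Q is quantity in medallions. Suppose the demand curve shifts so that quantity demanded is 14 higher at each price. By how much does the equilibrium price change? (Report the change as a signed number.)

ΔP = 5.6

At equilibrium Qd = Qs, so 372.35 - 1.5P = 215.6 + P; collecting terms, 156.75 = 2.5P and P* = 62.7.
Plugging P* into demand: Q* = 372.35 - 1.5(62.7) = 278.3.
After the shift, demand is Qd = 386.35 - 1.5P.
Re-solving, 2.5P = 170.75 gives P = 68.3 and Q = 283.9.
ΔP = 68.3 - 62.7 = 5.6.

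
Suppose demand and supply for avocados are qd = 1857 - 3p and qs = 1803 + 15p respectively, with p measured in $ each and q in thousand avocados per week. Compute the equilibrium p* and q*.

Set qd = qs: 1857 - 3p = 1803 + 15p, so 54 = 18p and p* = 3.
Substitute back: q* = 1857 - 3(3) = 1848.

p* = 3, q* = 1848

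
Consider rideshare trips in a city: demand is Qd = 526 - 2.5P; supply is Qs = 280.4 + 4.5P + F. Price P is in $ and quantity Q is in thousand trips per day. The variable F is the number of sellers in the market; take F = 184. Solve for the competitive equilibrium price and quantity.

With F = 184, supply is Qs = 464.4 + 4.5P.
Equating demand and supply, 526 - 2.5P = 464.4 + 4.5P gives 7P = 61.6, so P* = 8.8.
From the demand curve, Q* = 526 - 2.5(8.8) = 504.

P* = 8.8, Q* = 504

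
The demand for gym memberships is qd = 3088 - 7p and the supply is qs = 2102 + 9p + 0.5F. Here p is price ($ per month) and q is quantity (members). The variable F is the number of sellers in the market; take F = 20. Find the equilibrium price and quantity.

p* = 61, q* = 2661

With F = 20, supply is qs = 2112 + 9p.
The market clears where 3088 - 7p = 2112 + 9p. Rearranging, 16p = 976, hence p* = 61.
From the demand curve, q* = 3088 - 7(61) = 2661.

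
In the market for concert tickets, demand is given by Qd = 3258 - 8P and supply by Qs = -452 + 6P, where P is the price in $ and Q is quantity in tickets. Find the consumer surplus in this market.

Set Qd = Qs: 3258 - 8P = -452 + 6P, so 3710 = 14P and P* = 265.
From the demand curve, Q* = 3258 - 8(265) = 1138.
Demand choke price (Qd = 0): P = 3258/8 = 407.25. Consumer surplus = ½ × (407.25 - 265) × 1138 = 80940.25.

Consumer surplus = 80940.25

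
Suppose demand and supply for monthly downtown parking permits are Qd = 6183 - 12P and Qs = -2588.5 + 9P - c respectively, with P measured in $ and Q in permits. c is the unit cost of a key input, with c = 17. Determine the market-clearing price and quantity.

P* = 418.5, Q* = 1161

With c = 17, supply is Qs = -2605.5 + 9P.
Set Qd = Qs: 6183 - 12P = -2605.5 + 9P, so 8788.5 = 21P and P* = 418.5.
From the demand curve, Q* = 6183 - 12(418.5) = 1161.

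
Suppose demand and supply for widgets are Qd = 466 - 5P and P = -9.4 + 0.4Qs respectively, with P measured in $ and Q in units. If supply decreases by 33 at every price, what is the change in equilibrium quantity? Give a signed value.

Rewriting in direct form: Qs = 23.5 + 2.5P.
At equilibrium Qd = Qs, so 466 - 5P = 23.5 + 2.5P; collecting terms, 442.5 = 7.5P and P* = 59.
From the demand curve, Q* = 466 - 5(59) = 171.
After the shift, supply is Qs = -9.5 + 2.5P.
New equilibrium: 475.5 = 7.5P, so P = 63.4 and Q = 149.
ΔQ = 149 - 171 = -22.

ΔQ = -22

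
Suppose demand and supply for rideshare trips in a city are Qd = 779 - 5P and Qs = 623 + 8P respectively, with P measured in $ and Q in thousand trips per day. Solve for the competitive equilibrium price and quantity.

Set Qd = Qs: 779 - 5P = 623 + 8P, so 156 = 13P and P* = 12.
Then Q* = 779 - 5(12) = 719.

P* = 12, Q* = 719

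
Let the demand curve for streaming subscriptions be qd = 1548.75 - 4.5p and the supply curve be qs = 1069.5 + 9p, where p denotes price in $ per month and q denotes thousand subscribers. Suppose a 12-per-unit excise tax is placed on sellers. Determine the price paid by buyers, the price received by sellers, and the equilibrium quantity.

The tax drives a wedge p_b - p_s = 12. Substituting p_s = p_b - 12 into supply: qs = 961.5 + 9p_b.
Equate demand and the shifted supply: 1548.75 - 4.5p_b = 961.5 + 9p_b, giving 13.5p_b = 587.25, so p_b = 43.5.
So p_s = 31.5 and the quantity traded is q = 1548.75 - 4.5(43.5) = 1353.

p_b = 43.5, p_s = 31.5, q = 1353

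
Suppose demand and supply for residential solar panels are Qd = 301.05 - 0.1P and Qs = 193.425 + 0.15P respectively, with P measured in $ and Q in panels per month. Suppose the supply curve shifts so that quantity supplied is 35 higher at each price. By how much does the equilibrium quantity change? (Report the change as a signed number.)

ΔQ = 14

Set Qd = Qs: 301.05 - 0.1P = 193.425 + 0.15P, so 107.625 = 0.25P and P* = 430.5.
From the demand curve, Q* = 301.05 - 0.1(430.5) = 258.
After the shift, supply is Qs = 228.425 + 0.15P.
The new intersection has 72.625 = 0.25P, i.e. P = 290.5, Q = 272.
ΔQ = 272 - 258 = 14.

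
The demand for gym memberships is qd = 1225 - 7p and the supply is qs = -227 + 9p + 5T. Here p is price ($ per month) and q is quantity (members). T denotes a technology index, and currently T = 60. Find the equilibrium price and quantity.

With T = 60, supply is qs = 73 + 9p.
Set qd = qs: 1225 - 7p = 73 + 9p, so 1152 = 16p and p* = 72.
Then q* = 1225 - 7(72) = 721.

p* = 72, q* = 721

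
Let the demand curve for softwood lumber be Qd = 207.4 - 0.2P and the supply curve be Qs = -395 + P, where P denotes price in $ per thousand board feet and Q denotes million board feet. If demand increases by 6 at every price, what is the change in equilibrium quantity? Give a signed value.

Set Qd = Qs: 207.4 - 0.2P = -395 + P, so 602.4 = 1.2P and P* = 502.
Then Q* = 207.4 - 0.2(502) = 107.
After the shift, demand is Qd = 213.4 - 0.2P.
The new intersection has 608.4 = 1.2P, i.e. P = 507, Q = 112.
ΔQ = 112 - 107 = 5.

ΔQ = 5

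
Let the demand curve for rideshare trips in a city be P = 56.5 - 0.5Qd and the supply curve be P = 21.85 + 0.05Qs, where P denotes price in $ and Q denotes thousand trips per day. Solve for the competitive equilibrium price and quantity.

P* = 25, Q* = 63

In direct form, Qd = 113 - 2P and Qs = -437 + 20P.
Set Qd = Qs: 113 - 2P = -437 + 20P, so 550 = 22P and P* = 25.
Then Q* = 113 - 2(25) = 63.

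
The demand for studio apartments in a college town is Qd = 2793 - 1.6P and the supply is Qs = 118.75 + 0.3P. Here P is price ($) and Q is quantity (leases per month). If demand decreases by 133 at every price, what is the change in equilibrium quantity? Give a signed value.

Set Qd = Qs: 2793 - 1.6P = 118.75 + 0.3P, so 2674.25 = 1.9P and P* = 1407.5.
Then Q* = 2793 - 1.6(1407.5) = 541.
After the shift, demand is Qd = 2660 - 1.6P.
The new intersection has 2541.25 = 1.9P, i.e. P = 1337.5, Q = 520.
ΔQ = 520 - 541 = -21.

ΔQ = -21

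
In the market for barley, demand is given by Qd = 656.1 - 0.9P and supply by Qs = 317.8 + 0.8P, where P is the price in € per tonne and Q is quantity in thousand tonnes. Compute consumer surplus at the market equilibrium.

Consumer surplus = 126405

The market clears where 656.1 - 0.9P = 317.8 + 0.8P. Rearranging, 1.7P = 338.3, hence P* = 199.
Substitute back: Q* = 656.1 - 0.9(199) = 477.
Demand choke price (Qd = 0): P = 656.1/0.9 = 729. Consumer surplus = ½ × (729 - 199) × 477 = 126405.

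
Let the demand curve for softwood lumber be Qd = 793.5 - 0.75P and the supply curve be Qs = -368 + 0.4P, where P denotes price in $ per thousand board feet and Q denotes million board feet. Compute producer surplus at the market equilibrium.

Producer surplus = 1620

The market clears where 793.5 - 0.75P = -368 + 0.4P. Rearranging, 1.15P = 1161.5, hence P* = 1010.
Plugging P* into demand: Q* = 793.5 - 0.75(1010) = 36.
Supply choke price (Qs = 0): P = 920. Producer surplus = ½ × (1010 - 920) × 36 = 1620.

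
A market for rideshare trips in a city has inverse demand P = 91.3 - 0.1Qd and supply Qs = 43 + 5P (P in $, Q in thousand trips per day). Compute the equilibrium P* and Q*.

In direct form, Qd = 913 - 10P.
The market clears where 913 - 10P = 43 + 5P. Rearranging, 15P = 870, hence P* = 58.
Substitute back: Q* = 913 - 10(58) = 333.

P* = 58, Q* = 333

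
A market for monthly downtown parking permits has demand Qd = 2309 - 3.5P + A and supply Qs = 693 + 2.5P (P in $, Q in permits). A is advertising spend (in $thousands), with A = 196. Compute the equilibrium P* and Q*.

With A = 196, demand is Qd = 2505 - 3.5P.
Equating demand and supply, 2505 - 3.5P = 693 + 2.5P gives 6P = 1812, so P* = 302.
Then Q* = 2505 - 3.5(302) = 1448.

P* = 302, Q* = 1448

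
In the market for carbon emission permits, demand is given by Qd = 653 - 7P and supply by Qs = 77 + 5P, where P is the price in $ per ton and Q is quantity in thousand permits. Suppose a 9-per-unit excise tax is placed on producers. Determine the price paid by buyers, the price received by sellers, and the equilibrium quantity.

Producers keep P_s = P_b - 9 per unit, so supply in terms of the buyer price is Qs = 32 + 5P_b.
Set Qd = Qs: 653 - 7P_b = 32 + 5P_b, so 621 = 12P_b and P_b = 51.75.
Then P_s = 51.75 - 9 = 42.75 and Q = 653 - 7(51.75) = 290.75.

P_b = 51.75, P_s = 42.75, Q = 290.75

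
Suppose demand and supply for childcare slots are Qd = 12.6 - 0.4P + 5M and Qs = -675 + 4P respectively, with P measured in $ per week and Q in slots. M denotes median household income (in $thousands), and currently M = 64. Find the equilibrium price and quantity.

P* = 229, Q* = 241

With M = 64, demand is Qd = 332.6 - 0.4P.
Set Qd = Qs: 332.6 - 0.4P = -675 + 4P, so 1007.6 = 4.4P and P* = 229.
Then Q* = 332.6 - 0.4(229) = 241.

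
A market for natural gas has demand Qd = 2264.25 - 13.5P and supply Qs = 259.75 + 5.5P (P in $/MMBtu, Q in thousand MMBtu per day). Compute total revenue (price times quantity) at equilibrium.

Total revenue = 88620

Set Qd = Qs: 2264.25 - 13.5P = 259.75 + 5.5P, so 2004.5 = 19P and P* = 105.5.
From the demand curve, Q* = 2264.25 - 13.5(105.5) = 840.
Total revenue = P* × Q* = 105.5 × 840 = 88620.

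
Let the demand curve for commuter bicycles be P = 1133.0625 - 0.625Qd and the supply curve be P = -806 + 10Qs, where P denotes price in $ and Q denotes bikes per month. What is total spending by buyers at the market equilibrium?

Rewriting in direct form: Qd = 1812.9 - 1.6P and Qs = 80.6 + 0.1P.
The market clears where 1812.9 - 1.6P = 80.6 + 0.1P. Rearranging, 1.7P = 1732.3, hence P* = 1019.
Then Q* = 1812.9 - 1.6(1019) = 182.5.
Total spending by buyers = P* × Q* = 1019 × 182.5 = 185967.5.

Total spending by buyers = 185967.5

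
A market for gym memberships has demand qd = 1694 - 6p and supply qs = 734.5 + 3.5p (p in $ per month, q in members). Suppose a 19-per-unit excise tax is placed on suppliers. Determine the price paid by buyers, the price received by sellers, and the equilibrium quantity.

p_b = 108, p_s = 89, q = 1046

Suppliers keep p_s = p_b - 19 per unit, so supply in terms of the buyer price is qs = 668 + 3.5p_b.
Equate demand and the shifted supply: 1694 - 6p_b = 668 + 3.5p_b, giving 9.5p_b = 1026, so p_b = 108.
So p_s = 89 and the quantity traded is q = 1694 - 6(108) = 1046.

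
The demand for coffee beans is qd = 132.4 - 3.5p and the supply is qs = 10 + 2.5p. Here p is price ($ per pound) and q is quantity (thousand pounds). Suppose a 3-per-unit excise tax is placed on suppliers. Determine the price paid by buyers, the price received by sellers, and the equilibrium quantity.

p_b = 21.65, p_s = 18.65, q = 56.625

Suppliers keep p_s = p_b - 3 per unit, so supply in terms of the buyer price is qs = 2.5 + 2.5p_b.
Market clearing requires 132.4 - 3.5p_b = 2.5 + 2.5p_b; hence 129.9 = 6p_b and p_b = 21.65.
Then p_s = 21.65 - 3 = 18.65 and q = 132.4 - 3.5(21.65) = 56.625.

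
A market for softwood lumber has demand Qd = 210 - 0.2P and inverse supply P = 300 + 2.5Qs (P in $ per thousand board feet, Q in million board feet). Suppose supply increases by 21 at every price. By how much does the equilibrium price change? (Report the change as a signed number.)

ΔP = -35

Solving each curve for Q: Qs = -120 + 0.4P.
At equilibrium Qd = Qs, so 210 - 0.2P = -120 + 0.4P; collecting terms, 330 = 0.6P and P* = 550.
Substitute back: Q* = 210 - 0.2(550) = 100.
After the shift, supply is Qs = -99 + 0.4P.
The new intersection has 309 = 0.6P, i.e. P = 515, Q = 107.
ΔP = 515 - 550 = -35.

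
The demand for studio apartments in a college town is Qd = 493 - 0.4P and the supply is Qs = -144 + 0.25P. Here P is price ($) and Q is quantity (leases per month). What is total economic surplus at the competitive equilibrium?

Equating demand and supply, 493 - 0.4P = -144 + 0.25P gives 0.65P = 637, so P* = 980.
Plugging P* into demand: Q* = 493 - 0.4(980) = 101.
Demand choke price = 1232.5; supply choke price = 576. CS = ½(1232.5 - 980)(101) = 12751.25; PS = ½(980 - 576)(101) = 20402. Total surplus = 33153.25.

Total surplus = 33153.25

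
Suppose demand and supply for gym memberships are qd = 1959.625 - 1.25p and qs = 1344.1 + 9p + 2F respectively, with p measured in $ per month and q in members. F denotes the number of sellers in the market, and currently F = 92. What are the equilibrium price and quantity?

p* = 42.1, q* = 1907

With F = 92, supply is qs = 1528.1 + 9p.
Set qd = qs: 1959.625 - 1.25p = 1528.1 + 9p, so 431.525 = 10.25p and p* = 42.1.
From the demand curve, q* = 1959.625 - 1.25(42.1) = 1907.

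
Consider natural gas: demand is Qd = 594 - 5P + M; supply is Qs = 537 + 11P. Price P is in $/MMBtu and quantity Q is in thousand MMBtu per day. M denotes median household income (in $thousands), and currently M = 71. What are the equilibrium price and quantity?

P* = 8, Q* = 625

With M = 71, demand is Qd = 665 - 5P.
Equating demand and supply, 665 - 5P = 537 + 11P gives 16P = 128, so P* = 8.
Substitute back: Q* = 665 - 5(8) = 625.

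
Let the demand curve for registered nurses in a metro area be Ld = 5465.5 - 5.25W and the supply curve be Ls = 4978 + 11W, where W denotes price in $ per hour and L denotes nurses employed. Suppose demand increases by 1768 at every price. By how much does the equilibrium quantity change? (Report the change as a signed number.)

Equating demand and supply, 5465.5 - 5.25W = 4978 + 11W gives 16.25W = 487.5, so W* = 30.
Then L* = 5465.5 - 5.25(30) = 5308.
After the shift, demand is Ld = 7233.5 - 5.25W.
The new intersection has 2255.5 = 16.25W, i.e. W = 138.8, L = 6504.8.
ΔL = 6504.8 - 5308 = 1196.8.

ΔL = 1196.8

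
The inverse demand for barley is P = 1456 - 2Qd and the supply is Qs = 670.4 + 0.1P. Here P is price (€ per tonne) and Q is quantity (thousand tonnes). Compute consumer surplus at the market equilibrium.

Consumer surplus = 462400

Rewriting in direct form: Qd = 728 - 0.5P.
At equilibrium Qd = Qs, so 728 - 0.5P = 670.4 + 0.1P; collecting terms, 57.6 = 0.6P and P* = 96.
Then Q* = 728 - 0.5(96) = 680.
Demand choke price (Qd = 0): P = 728/0.5 = 1456. Consumer surplus = ½ × (1456 - 96) × 680 = 462400.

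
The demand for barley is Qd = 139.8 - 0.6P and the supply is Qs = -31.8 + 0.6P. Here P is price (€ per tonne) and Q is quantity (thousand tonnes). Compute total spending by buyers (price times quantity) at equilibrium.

Total spending by buyers = 7722

The market clears where 139.8 - 0.6P = -31.8 + 0.6P. Rearranging, 1.2P = 171.6, hence P* = 143.
Plugging P* into demand: Q* = 139.8 - 0.6(143) = 54.
Total spending by buyers = P* × Q* = 143 × 54 = 7722.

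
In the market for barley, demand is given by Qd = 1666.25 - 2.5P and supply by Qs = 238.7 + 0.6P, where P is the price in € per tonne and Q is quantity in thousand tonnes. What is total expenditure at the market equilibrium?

Total expenditure = 237157.5

Set Qd = Qs: 1666.25 - 2.5P = 238.7 + 0.6P, so 1427.55 = 3.1P and P* = 460.5.
Substitute back: Q* = 1666.25 - 2.5(460.5) = 515.
Total expenditure = P* × Q* = 460.5 × 515 = 237157.5.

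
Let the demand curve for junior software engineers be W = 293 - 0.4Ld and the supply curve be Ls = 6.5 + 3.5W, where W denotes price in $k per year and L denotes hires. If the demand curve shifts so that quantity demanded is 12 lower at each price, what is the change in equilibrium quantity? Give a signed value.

ΔL = -7

Inverting to quantity form: Ld = 732.5 - 2.5W.
Set Ld = Ls: 732.5 - 2.5W = 6.5 + 3.5W, so 726 = 6W and W* = 121.
Then L* = 732.5 - 2.5(121) = 430.
After the shift, demand is Ld = 720.5 - 2.5W.
Re-solving, 6W = 714 gives W = 119 and L = 423.
ΔL = 423 - 430 = -7.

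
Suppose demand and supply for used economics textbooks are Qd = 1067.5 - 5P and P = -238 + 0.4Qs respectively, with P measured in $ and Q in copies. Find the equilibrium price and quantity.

P* = 63, Q* = 752.5

In direct form, Qs = 595 + 2.5P.
Equating demand and supply, 1067.5 - 5P = 595 + 2.5P gives 7.5P = 472.5, so P* = 63.
Substitute back: Q* = 1067.5 - 5(63) = 752.5.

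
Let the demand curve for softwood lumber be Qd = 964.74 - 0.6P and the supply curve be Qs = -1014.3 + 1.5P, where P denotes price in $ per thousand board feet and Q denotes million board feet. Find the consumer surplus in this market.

Equating demand and supply, 964.74 - 0.6P = -1014.3 + 1.5P gives 2.1P = 1979.04, so P* = 942.4.
Substitute back: Q* = 964.74 - 0.6(942.4) = 399.3.
Demand choke price (Qd = 0): P = 964.74/0.6 = 1607.9. Consumer surplus = ½ × (1607.9 - 942.4) × 399.3 = 132867.075.

Consumer surplus = 132867.075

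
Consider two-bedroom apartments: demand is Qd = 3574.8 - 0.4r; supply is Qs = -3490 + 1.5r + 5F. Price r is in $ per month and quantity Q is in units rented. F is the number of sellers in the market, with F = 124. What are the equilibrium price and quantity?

r* = 3392, Q* = 2218

With F = 124, supply is Qs = -2870 + 1.5r.
Equating demand and supply, 3574.8 - 0.4r = -2870 + 1.5r gives 1.9r = 6444.8, so r* = 3392.
Plugging r* into demand: Q* = 3574.8 - 0.4(3392) = 2218.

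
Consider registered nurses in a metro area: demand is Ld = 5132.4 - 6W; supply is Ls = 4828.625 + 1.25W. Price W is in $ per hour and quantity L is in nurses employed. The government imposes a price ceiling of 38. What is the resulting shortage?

Shortage = 28.275

At W = 38: Ld = 4904.4 and Ls = 4876.125.
Shortage = Ld - Ls = 4904.4 - 4876.125 = 28.275.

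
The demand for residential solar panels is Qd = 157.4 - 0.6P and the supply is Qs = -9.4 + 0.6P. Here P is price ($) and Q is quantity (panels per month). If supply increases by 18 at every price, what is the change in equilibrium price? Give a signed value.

ΔP = -15

Set Qd = Qs: 157.4 - 0.6P = -9.4 + 0.6P, so 166.8 = 1.2P and P* = 139.
From the demand curve, Q* = 157.4 - 0.6(139) = 74.
After the shift, supply is Qs = 8.6 + 0.6P.
Re-solving, 1.2P = 148.8 gives P = 124 and Q = 83.
ΔP = 124 - 139 = -15.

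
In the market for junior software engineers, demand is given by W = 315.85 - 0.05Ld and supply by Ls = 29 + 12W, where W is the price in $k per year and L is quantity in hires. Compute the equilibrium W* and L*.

Rewriting in direct form: Ld = 6317 - 20W.
Equating demand and supply, 6317 - 20W = 29 + 12W gives 32W = 6288, so W* = 196.5.
Substitute back: L* = 6317 - 20(196.5) = 2387.

W* = 196.5, L* = 2387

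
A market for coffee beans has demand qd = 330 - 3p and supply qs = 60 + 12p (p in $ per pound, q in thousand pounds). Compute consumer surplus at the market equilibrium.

Consumer surplus = 12696

Equating demand and supply, 330 - 3p = 60 + 12p gives 15p = 270, so p* = 18.
From the demand curve, q* = 330 - 3(18) = 276.
Demand choke price (qd = 0): p = 330/3 = 110. Consumer surplus = ½ × (110 - 18) × 276 = 12696.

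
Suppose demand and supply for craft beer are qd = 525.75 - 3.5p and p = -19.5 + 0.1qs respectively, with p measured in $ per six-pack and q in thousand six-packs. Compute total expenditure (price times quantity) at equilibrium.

Solving each curve for q: qs = 195 + 10p.
Equating demand and supply, 525.75 - 3.5p = 195 + 10p gives 13.5p = 330.75, so p* = 24.5.
Substitute back: q* = 525.75 - 3.5(24.5) = 440.
Total expenditure = p* × q* = 24.5 × 440 = 10780.

Total expenditure = 10780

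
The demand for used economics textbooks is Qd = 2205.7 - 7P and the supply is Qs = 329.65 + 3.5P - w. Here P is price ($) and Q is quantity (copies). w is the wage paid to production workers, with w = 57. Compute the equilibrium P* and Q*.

With w = 57, supply is Qs = 272.65 + 3.5P.
The market clears where 2205.7 - 7P = 272.65 + 3.5P. Rearranging, 10.5P = 1933.05, hence P* = 184.1.
Then Q* = 2205.7 - 7(184.1) = 917.

P* = 184.1, Q* = 917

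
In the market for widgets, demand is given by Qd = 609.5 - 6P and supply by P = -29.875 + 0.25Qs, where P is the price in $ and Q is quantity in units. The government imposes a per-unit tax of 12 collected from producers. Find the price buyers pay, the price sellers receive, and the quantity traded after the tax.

Solving each curve for Q: Qs = 119.5 + 4P.
With a tax of 12 on producers, they supply based on the net price P_s = P_b - 12, so Qs = 71.5 + 4P_b.
Set Qd = Qs: 609.5 - 6P_b = 71.5 + 4P_b, so 538 = 10P_b and P_b = 53.8.
Then P_s = 53.8 - 12 = 41.8 and Q = 609.5 - 6(53.8) = 286.7.

P_b = 53.8, P_s = 41.8, Q = 286.7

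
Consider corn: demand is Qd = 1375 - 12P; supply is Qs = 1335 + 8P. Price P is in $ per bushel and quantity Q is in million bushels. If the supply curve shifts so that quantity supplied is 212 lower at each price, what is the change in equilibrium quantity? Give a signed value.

ΔQ = -127.2

Equating demand and supply, 1375 - 12P = 1335 + 8P gives 20P = 40, so P* = 2.
Then Q* = 1375 - 12(2) = 1351.
After the shift, supply is Qs = 1123 + 8P.
Re-solving, 20P = 252 gives P = 12.6 and Q = 1223.8.
ΔQ = 1223.8 - 1351 = -127.2.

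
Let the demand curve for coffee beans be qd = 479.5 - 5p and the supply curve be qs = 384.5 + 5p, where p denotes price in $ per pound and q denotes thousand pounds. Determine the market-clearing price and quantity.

p* = 9.5, q* = 432

At equilibrium qd = qs, so 479.5 - 5p = 384.5 + 5p; collecting terms, 95 = 10p and p* = 9.5.
Then q* = 479.5 - 5(9.5) = 432.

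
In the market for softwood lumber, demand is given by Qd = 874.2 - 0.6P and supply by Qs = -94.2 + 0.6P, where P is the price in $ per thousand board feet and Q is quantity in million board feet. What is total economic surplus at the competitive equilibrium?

Total surplus = 253500

Set Qd = Qs: 874.2 - 0.6P = -94.2 + 0.6P, so 968.4 = 1.2P and P* = 807.
Substitute back: Q* = 874.2 - 0.6(807) = 390.
Demand choke price = 1457; supply choke price = 157. CS = ½(1457 - 807)(390) = 126750; PS = ½(807 - 157)(390) = 126750. Total surplus = 253500.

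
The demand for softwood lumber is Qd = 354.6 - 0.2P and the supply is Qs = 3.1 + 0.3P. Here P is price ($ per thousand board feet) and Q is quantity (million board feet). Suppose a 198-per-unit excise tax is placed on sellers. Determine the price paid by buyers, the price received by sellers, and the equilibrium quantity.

The tax drives a wedge P_b - P_s = 198. Substituting P_s = P_b - 198 into supply: Qs = -56.3 + 0.3P_b.
Set Qd = Qs: 354.6 - 0.2P_b = -56.3 + 0.3P_b, so 410.9 = 0.5P_b and P_b = 821.8.
Then P_s = 821.8 - 198 = 623.8 and Q = 354.6 - 0.2(821.8) = 190.24.

P_b = 821.8, P_s = 623.8, Q = 190.24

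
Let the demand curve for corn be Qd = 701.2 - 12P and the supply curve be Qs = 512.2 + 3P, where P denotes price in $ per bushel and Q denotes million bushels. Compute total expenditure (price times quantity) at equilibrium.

Total expenditure = 6930

At equilibrium Qd = Qs, so 701.2 - 12P = 512.2 + 3P; collecting terms, 189 = 15P and P* = 12.6.
Plugging P* into demand: Q* = 701.2 - 12(12.6) = 550.
Total expenditure = P* × Q* = 12.6 × 550 = 6930.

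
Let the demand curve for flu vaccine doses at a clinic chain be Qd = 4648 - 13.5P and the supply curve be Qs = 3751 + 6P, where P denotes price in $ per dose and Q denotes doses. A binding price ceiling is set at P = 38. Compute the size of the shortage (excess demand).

Shortage = 156

With P fixed at 38, quantity demanded is 4135 and quantity supplied is 3979.
Shortage = Qd - Qs = 4135 - 3979 = 156.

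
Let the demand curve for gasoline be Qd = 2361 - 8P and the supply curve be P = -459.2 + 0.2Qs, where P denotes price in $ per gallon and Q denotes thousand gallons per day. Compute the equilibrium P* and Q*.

P* = 5, Q* = 2321

Inverting to quantity form: Qs = 2296 + 5P.
At equilibrium Qd = Qs, so 2361 - 8P = 2296 + 5P; collecting terms, 65 = 13P and P* = 5.
From the demand curve, Q* = 2361 - 8(5) = 2321.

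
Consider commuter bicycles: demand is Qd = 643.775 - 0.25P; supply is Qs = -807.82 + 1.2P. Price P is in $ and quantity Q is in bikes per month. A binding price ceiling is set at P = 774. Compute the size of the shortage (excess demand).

At P = 774: Qd = 450.275 and Qs = 120.98.
Shortage = Qd - Qs = 450.275 - 120.98 = 329.295.

Shortage = 329.295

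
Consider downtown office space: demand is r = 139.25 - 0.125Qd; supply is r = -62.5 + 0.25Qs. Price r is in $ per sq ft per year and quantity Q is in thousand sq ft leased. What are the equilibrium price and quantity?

Inverting to quantity form: Qd = 1114 - 8r and Qs = 250 + 4r.
At equilibrium Qd = Qs, so 1114 - 8r = 250 + 4r; collecting terms, 864 = 12r and r* = 72.
From the demand curve, Q* = 1114 - 8(72) = 538.

r* = 72, Q* = 538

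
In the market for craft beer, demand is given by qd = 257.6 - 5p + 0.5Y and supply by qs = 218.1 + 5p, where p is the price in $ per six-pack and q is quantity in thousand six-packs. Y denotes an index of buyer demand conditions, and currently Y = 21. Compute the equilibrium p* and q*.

With Y = 21, demand is qd = 268.1 - 5p.
Set qd = qs: 268.1 - 5p = 218.1 + 5p, so 50 = 10p and p* = 5.
Then q* = 268.1 - 5(5) = 243.1.

p* = 5, q* = 243.1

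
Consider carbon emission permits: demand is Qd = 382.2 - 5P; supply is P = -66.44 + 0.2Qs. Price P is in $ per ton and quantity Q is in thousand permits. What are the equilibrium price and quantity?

Rewriting in direct form: Qs = 332.2 + 5P.
At equilibrium Qd = Qs, so 382.2 - 5P = 332.2 + 5P; collecting terms, 50 = 10P and P* = 5.
Substitute back: Q* = 382.2 - 5(5) = 357.2.

P* = 5, Q* = 357.2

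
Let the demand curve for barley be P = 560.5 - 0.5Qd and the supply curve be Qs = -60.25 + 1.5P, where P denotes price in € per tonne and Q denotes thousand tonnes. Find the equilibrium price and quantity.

P* = 337.5, Q* = 446

Inverting to quantity form: Qd = 1121 - 2P.
Equating demand and supply, 1121 - 2P = -60.25 + 1.5P gives 3.5P = 1181.25, so P* = 337.5.
Then Q* = 1121 - 2(337.5) = 446.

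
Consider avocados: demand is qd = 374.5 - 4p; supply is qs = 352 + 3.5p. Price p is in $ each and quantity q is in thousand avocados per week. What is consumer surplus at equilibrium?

Consumer surplus = 16425.78125

Equating demand and supply, 374.5 - 4p = 352 + 3.5p gives 7.5p = 22.5, so p* = 3.
Substitute back: q* = 374.5 - 4(3) = 362.5.
Demand choke price (qd = 0): p = 374.5/4 = 93.625. Consumer surplus = ½ × (93.625 - 3) × 362.5 = 16425.78125.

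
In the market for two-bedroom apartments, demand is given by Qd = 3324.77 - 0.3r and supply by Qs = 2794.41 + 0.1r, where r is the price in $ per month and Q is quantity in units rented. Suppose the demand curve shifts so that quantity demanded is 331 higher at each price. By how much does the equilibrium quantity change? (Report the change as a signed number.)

ΔQ = 82.75

Equating demand and supply, 3324.77 - 0.3r = 2794.41 + 0.1r gives 0.4r = 530.36, so r* = 1325.9.
Then Q* = 3324.77 - 0.3(1325.9) = 2927.
After the shift, demand is Qd = 3655.77 - 0.3r.
New equilibrium: 861.36 = 0.4r, so r = 2153.4 and Q = 3009.75.
ΔQ = 3009.75 - 2927 = 82.75.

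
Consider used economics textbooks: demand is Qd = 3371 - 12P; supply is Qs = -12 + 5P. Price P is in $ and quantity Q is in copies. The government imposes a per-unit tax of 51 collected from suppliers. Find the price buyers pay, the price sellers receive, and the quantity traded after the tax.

The tax drives a wedge P_b - P_s = 51. Substituting P_s = P_b - 51 into supply: Qs = -267 + 5P_b.
Set Qd = Qs: 3371 - 12P_b = -267 + 5P_b, so 3638 = 17P_b and P_b = 214.
Then P_s = 214 - 51 = 163 and Q = 3371 - 12(214) = 803.

P_b = 214, P_s = 163, Q = 803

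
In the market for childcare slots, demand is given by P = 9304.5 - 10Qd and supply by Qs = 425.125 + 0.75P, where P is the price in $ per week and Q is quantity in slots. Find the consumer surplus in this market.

Consumer surplus = 3793205

In direct form, Qd = 930.45 - 0.1P.
At equilibrium Qd = Qs, so 930.45 - 0.1P = 425.125 + 0.75P; collecting terms, 505.325 = 0.85P and P* = 594.5.
Plugging P* into demand: Q* = 930.45 - 0.1(594.5) = 871.
Demand choke price (Qd = 0): P = 930.45/0.1 = 9304.5. Consumer surplus = ½ × (9304.5 - 594.5) × 871 = 3793205.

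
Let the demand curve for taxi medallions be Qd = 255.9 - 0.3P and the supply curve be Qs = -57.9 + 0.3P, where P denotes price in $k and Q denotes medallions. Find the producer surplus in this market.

Set Qd = Qs: 255.9 - 0.3P = -57.9 + 0.3P, so 313.8 = 0.6P and P* = 523.
Plugging P* into demand: Q* = 255.9 - 0.3(523) = 99.
Supply choke price (Qs = 0): P = 193. Producer surplus = ½ × (523 - 193) × 99 = 16335.

Producer surplus = 16335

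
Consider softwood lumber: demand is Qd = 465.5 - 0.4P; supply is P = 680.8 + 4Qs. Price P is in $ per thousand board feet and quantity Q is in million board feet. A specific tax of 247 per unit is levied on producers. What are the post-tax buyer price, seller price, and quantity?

P_b = 1073, P_s = 826, Q = 36.3

Inverting to quantity form: Qs = -170.2 + 0.25P.
Producers keep P_s = P_b - 247 per unit, so supply in terms of the buyer price is Qs = -231.95 + 0.25P_b.
Set Qd = Qs: 465.5 - 0.4P_b = -231.95 + 0.25P_b, so 697.45 = 0.65P_b and P_b = 1073.
So P_s = 826 and the quantity traded is Q = 465.5 - 0.4(1073) = 36.3.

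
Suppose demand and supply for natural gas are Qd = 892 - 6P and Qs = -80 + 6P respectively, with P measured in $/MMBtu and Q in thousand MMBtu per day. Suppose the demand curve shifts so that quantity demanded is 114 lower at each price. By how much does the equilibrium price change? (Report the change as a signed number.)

Set Qd = Qs: 892 - 6P = -80 + 6P, so 972 = 12P and P* = 81.
Then Q* = 892 - 6(81) = 406.
After the shift, demand is Qd = 778 - 6P.
Re-solving, 12P = 858 gives P = 71.5 and Q = 349.
ΔP = 71.5 - 81 = -9.5.

ΔP = -9.5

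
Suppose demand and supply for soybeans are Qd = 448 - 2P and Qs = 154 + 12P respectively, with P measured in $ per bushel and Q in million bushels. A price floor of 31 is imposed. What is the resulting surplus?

Surplus = 140

With P fixed at 31, quantity demanded is 386 and quantity supplied is 526.
Surplus = Qs - Qd = 526 - 386 = 140.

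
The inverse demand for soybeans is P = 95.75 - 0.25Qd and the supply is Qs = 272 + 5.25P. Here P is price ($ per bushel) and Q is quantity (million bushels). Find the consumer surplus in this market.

Consumer surplus = 14028.125

Inverting to quantity form: Qd = 383 - 4P.
Set Qd = Qs: 383 - 4P = 272 + 5.25P, so 111 = 9.25P and P* = 12.
From the demand curve, Q* = 383 - 4(12) = 335.
Demand choke price (Qd = 0): P = 383/4 = 95.75. Consumer surplus = ½ × (95.75 - 12) × 335 = 14028.125.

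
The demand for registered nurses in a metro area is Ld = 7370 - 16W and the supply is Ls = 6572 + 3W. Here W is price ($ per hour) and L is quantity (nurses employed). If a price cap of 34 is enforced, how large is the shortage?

Shortage = 152

With W fixed at 34, quantity demanded is 6826 and quantity supplied is 6674.
Shortage = Ld - Ls = 6826 - 6674 = 152.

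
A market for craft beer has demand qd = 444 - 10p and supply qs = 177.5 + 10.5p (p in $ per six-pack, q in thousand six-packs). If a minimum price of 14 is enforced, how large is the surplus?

Evaluating both curves at the floor price 14 gives qd = 304, qs = 324.5.
Surplus = qs - qd = 324.5 - 304 = 20.5.

Surplus = 20.5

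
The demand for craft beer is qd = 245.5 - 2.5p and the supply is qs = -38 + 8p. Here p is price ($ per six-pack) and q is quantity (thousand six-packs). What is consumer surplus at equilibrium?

The market clears where 245.5 - 2.5p = -38 + 8p. Rearranging, 10.5p = 283.5, hence p* = 27.
Substitute back: q* = 245.5 - 2.5(27) = 178.
Demand choke price (qd = 0): p = 245.5/2.5 = 98.2. Consumer surplus = ½ × (98.2 - 27) × 178 = 6336.8.

Consumer surplus = 6336.8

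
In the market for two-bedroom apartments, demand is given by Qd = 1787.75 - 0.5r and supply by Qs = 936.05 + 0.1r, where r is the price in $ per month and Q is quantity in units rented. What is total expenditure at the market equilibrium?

Total expenditure = 1530221

The market clears where 1787.75 - 0.5r = 936.05 + 0.1r. Rearranging, 0.6r = 851.7, hence r* = 1419.5.
Then Q* = 1787.75 - 0.5(1419.5) = 1078.
Total expenditure = r* × Q* = 1419.5 × 1078 = 1530221.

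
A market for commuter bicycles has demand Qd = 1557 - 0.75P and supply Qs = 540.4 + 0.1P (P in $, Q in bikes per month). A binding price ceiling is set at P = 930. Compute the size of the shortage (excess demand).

Evaluating both curves at the ceiling price 930 gives Qd = 859.5, Qs = 633.4.
Shortage = Qd - Qs = 859.5 - 633.4 = 226.1.

Shortage = 226.1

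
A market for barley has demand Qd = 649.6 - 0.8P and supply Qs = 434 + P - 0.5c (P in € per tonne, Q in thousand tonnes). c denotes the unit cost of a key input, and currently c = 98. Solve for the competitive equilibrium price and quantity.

With c = 98, supply is Qs = 385 + P.
Equating demand and supply, 649.6 - 0.8P = 385 + P gives 1.8P = 264.6, so P* = 147.
Substitute back: Q* = 649.6 - 0.8(147) = 532.

P* = 147, Q* = 532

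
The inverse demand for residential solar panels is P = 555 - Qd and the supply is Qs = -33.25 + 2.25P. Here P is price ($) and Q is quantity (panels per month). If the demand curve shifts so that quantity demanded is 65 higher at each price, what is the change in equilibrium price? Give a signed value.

ΔP = 20

Solving each curve for Q: Qd = 555 - P.
Equating demand and supply, 555 - P = -33.25 + 2.25P gives 3.25P = 588.25, so P* = 181.
Then Q* = 555 - 181 = 374.
After the shift, demand is Qd = 620 - P.
The new intersection has 653.25 = 3.25P, i.e. P = 201, Q = 419.
ΔP = 201 - 181 = 20.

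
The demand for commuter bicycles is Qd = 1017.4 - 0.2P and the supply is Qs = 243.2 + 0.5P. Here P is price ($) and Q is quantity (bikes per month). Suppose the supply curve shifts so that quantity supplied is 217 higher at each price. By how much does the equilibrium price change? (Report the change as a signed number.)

At equilibrium Qd = Qs, so 1017.4 - 0.2P = 243.2 + 0.5P; collecting terms, 774.2 = 0.7P and P* = 1106.
Then Q* = 1017.4 - 0.2(1106) = 796.2.
After the shift, supply is Qs = 460.2 + 0.5P.
New equilibrium: 557.2 = 0.7P, so P = 796 and Q = 858.2.
ΔP = 796 - 1106 = -310.

ΔP = -310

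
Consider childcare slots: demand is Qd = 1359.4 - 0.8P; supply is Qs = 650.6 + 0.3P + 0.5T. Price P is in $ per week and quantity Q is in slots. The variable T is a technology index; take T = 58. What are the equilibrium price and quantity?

P* = 618, Q* = 865

With T = 58, supply is Qs = 679.6 + 0.3P.
Set Qd = Qs: 1359.4 - 0.8P = 679.6 + 0.3P, so 679.8 = 1.1P and P* = 618.
Plugging P* into demand: Q* = 1359.4 - 0.8(618) = 865.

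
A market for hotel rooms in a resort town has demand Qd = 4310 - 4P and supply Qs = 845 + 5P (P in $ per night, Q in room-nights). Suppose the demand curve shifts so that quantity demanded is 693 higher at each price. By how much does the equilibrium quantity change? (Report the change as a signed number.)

ΔQ = 385

At equilibrium Qd = Qs, so 4310 - 4P = 845 + 5P; collecting terms, 3465 = 9P and P* = 385.
From the demand curve, Q* = 4310 - 4(385) = 2770.
After the shift, demand is Qd = 5003 - 4P.
The new intersection has 4158 = 9P, i.e. P = 462, Q = 3155.
ΔQ = 3155 - 2770 = 385.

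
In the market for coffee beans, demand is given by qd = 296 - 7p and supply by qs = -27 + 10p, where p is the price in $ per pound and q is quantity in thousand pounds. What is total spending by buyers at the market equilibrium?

Total spending by buyers = 3097

Set qd = qs: 296 - 7p = -27 + 10p, so 323 = 17p and p* = 19.
Plugging p* into demand: q* = 296 - 7(19) = 163.
Total spending by buyers = p* × q* = 19 × 163 = 3097.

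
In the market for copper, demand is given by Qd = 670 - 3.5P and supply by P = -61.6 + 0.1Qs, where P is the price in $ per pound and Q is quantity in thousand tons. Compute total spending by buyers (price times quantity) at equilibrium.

Inverting to quantity form: Qs = 616 + 10P.
Set Qd = Qs: 670 - 3.5P = 616 + 10P, so 54 = 13.5P and P* = 4.
Then Q* = 670 - 3.5(4) = 656.
Total spending by buyers = P* × Q* = 4 × 656 = 2624.

Total spending by buyers = 2624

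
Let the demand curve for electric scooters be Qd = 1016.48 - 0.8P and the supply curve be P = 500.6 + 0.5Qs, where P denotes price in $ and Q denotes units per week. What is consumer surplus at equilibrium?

Solving each curve for Q: Qs = -1001.2 + 2P.
At equilibrium Qd = Qs, so 1016.48 - 0.8P = -1001.2 + 2P; collecting terms, 2017.68 = 2.8P and P* = 720.6.
From the demand curve, Q* = 1016.48 - 0.8(720.6) = 440.
Demand choke price (Qd = 0): P = 1016.48/0.8 = 1270.6. Consumer surplus = ½ × (1270.6 - 720.6) × 440 = 121000.

Consumer surplus = 121000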